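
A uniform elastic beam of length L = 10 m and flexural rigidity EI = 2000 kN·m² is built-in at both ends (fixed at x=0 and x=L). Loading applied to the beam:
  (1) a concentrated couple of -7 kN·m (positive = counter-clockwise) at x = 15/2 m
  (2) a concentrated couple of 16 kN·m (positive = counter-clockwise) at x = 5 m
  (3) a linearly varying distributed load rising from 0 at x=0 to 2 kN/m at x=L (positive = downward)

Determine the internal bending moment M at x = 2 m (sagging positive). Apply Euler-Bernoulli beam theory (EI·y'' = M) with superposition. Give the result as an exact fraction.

Load 1 — applied couple M₀=-7 kN·m at a=15/2 m (b=L-a=5/2):
  M_1 = R_Ax - M_A  [x≤a] with R_A=-63/80, M_A=-35/16 = (-63/80)·2 - (-35/16) = 49/80 kN·m
Load 2 — applied couple M₀=16 kN·m at a=5 m (b=L-a=5):
  M_2 = R_Ax - M_A  [x≤a] with R_A=12/5, M_A=4 = (12/5)·2 - 4 = 4/5 kN·m
Load 3 — triangular load w₀=2 kN/m (0→w₀ over full span):
  M_3 = 3w₀Lx/20 - w₀L²/30 - w₀x³/(6L) = 3·2·10·2/20 - 2·10²/30 - 2·2³/(6·10) = -14/15 kN·m
Superposition: M = Σ M_i = 23/48 kN·m ≈ 0.479167 kN·m

M(2) = 23/48 kN·m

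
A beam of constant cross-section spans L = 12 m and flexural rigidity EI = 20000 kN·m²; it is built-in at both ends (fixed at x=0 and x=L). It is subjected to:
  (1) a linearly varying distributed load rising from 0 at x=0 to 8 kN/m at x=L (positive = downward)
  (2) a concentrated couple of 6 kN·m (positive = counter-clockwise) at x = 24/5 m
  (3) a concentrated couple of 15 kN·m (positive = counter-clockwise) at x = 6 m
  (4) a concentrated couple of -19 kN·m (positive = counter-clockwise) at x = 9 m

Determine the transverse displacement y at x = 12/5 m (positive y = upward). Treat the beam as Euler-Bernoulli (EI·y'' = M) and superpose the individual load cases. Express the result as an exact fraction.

Load 1 — triangular load w₀=8 kN/m (0→w₀ over full span):
  y_1 = -w₀x²(L-x)²(x+2L)/(120LEI) = -8·(12/5)²·(12-(12/5))²·((12/5)+2·12)/(120·12·20000) = -38016/9765625 m
Load 2 — applied couple M₀=6 kN·m at a=24/5 m (b=L-a=36/5):
  y_2 = (R_Ax³/6 - M_Ax²/2)/EI  [x≤a] with R_A=18/25, M_A=18/25 = ((18/25)·(12/5)³/6 - (18/25)·(12/5)²/2)/20000 = -81/3906250 m
Load 3 — applied couple M₀=15 kN·m at a=6 m (b=L-a=6):
  y_3 = (R_Ax³/6 - M_Ax²/2)/EI  [x≤a] with R_A=15/8, M_A=15/4 = ((15/8)·(12/5)³/6 - (15/4)·(12/5)²/2)/20000 = -81/250000 m
Load 4 — applied couple M₀=-19 kN·m at a=9 m (b=L-a=3):
  y_4 = (R_Ax³/6 - M_Ax²/2)/EI  [x≤a] with R_A=-57/32, M_A=-95/16 = ((-57/32)·(12/5)³/6 - (-95/16)·(12/5)²/2)/20000 = 3249/5000000 m
Superposition: y = Σ y_i = -2242359/625000000 m ≈ -0.003588 m

y(12/5) = -2242359/625000000 m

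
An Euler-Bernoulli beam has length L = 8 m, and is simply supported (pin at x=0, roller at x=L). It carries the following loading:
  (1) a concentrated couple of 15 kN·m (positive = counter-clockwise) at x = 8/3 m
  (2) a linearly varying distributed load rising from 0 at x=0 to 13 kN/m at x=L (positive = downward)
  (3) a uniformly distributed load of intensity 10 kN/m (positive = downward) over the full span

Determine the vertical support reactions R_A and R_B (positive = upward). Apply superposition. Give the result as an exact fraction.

Load 1 — applied couple M₀=15 kN·m at a=8/3 m (b=L-a=16/3):
  R_A = M₀/L = 15/8 kN
  R_B = -M₀/L = -15/8 kN
Load 2 — triangular load w₀=13 kN/m (0→w₀ over full span):
  R_A = w₀L/6 = 13·8/6 = 52/3 kN
  R_B = w₀L/3 = 13·8/3 = 104/3 kN
Load 3 — uniform load w=10 kN/m over full span:
  R_A = wL/2 = 10·8/2 = 40 kN
  R_B = wL/2 = 10·8/2 = 40 kN
Superposition: R_A = 1421/24 kN, R_B = 1747/24 kN

R_A = 1421/24 kN, R_B = 1747/24 kN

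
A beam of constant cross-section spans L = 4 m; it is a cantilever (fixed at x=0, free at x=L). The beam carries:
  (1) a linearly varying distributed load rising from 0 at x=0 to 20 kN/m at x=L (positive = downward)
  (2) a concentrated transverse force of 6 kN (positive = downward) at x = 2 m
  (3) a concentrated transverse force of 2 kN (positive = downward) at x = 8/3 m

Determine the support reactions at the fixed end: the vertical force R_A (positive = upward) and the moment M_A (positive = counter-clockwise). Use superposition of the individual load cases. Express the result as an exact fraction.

Load 1 — triangular load w₀=20 kN/m (0→w₀ over full span):
  R_A = w₀L/2 = 20·4/2 = 40 kN
  M_A = w₀L²/3 = 20·4²/3 = 320/3 kN·m
Load 2 — point force P=6 kN at a=2 m (b=L-a=2):
  R_A = P = 6 kN
  M_A = Pa = 6·2 = 12 kN·m
Load 3 — point force P=2 kN at a=8/3 m (b=L-a=4/3):
  R_A = P = 2 kN
  M_A = Pa = 2·(8/3) = 16/3 kN·m
Superposition: R_A = 48 kN, M_A = 124 kN·m

R_A = 48 kN, M_A = 124 kN·m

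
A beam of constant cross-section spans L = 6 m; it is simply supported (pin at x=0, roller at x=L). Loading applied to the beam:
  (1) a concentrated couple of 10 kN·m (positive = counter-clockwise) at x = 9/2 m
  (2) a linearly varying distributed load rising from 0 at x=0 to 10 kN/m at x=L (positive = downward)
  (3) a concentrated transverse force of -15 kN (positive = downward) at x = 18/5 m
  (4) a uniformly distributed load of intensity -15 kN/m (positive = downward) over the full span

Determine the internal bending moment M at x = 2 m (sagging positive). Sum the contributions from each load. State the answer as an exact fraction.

Load 1 — applied couple M₀=10 kN·m at a=9/2 m (b=L-a=3/2):
  M_1 = M₀x/L  [x≤a] = 10·2/6 = 10/3 kN·m
Load 2 — triangular load w₀=10 kN/m (0→w₀ over full span):
  M_2 = w₀Lx/6 - w₀x³/(6L) = 10·6·2/6 - 10·2³/(6·6) = 160/9 kN·m
Load 3 — point force P=-15 kN at a=18/5 m (b=L-a=12/5):
  M_3 = Pbx/L  [x≤a] = (-15)·(12/5)·2/6 = -12 kN·m
Load 4 — uniform load w=-15 kN/m over full span:
  M_4 = wx(L-x)/2 = (-15)·2·(6-2)/2 = -60 kN·m
Superposition: M = Σ M_i = -458/9 kN·m ≈ -50.888889 kN·m

M(2) = -458/9 kN·m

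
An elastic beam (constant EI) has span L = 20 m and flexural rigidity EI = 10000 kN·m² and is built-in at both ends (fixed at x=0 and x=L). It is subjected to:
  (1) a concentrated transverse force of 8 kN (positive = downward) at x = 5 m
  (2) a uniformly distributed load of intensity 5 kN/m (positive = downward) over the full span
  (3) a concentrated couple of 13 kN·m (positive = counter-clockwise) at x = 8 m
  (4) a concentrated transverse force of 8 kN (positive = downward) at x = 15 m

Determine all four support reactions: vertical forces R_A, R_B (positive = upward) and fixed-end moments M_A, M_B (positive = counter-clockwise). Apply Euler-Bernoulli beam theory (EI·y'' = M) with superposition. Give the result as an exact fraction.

Load 1 — point force P=8 kN at a=5 m (b=L-a=15):
  R_A = Pb²(3a+b)/L³ = 8·15²·(3·5+15)/20³ = 27/4 kN
  M_A = Pab²/L² = 8·5·15²/20² = 45/2 kN·m
  R_B = Pa²(a+3b)/L³ = 8·5²·(5+3·15)/20³ = 5/4 kN
  M_B = -Pa²b/L² = -8·5²·15/20² = -15/2 kN·m
Load 2 — uniform load w=5 kN/m over full span:
  R_A = wL/2 = 5·20/2 = 50 kN
  M_A = wL²/12 = 5·20²/12 = 500/3 kN·m
  R_B = wL/2 = 5·20/2 = 50 kN
  M_B = -wL²/12 = -5·20²/12 = -500/3 kN·m
Load 3 — applied couple M₀=13 kN·m at a=8 m (b=L-a=12):
  R_A = 6M₀ab/L³ = 6·13·8·12/20³ = 117/125 kN
  M_A = M₀b(2a-b)/L² = 13·12·(2·8-12)/20² = 39/25 kN·m
  R_B = -6M₀ab/L³ = -6·13·8·12/20³ = -117/125 kN
  M_B = M₀a(2b-a)/L² = 13·8·(2·12-8)/20² = 104/25 kN·m
Load 4 — point force P=8 kN at a=15 m (b=L-a=5):
  R_A = Pb²(3a+b)/L³ = 8·5²·(3·15+5)/20³ = 5/4 kN
  M_A = Pab²/L² = 8·15·5²/20² = 15/2 kN·m
  R_B = Pa²(a+3b)/L³ = 8·15²·(15+3·5)/20³ = 27/4 kN
  M_B = -Pa²b/L² = -8·15²·5/20² = -45/2 kN·m
Superposition: R_A = 7367/125 kN, M_A = 14867/75 kN·m, R_B = 7133/125 kN, M_B = -14438/75 kN·m

R_A = 7367/125 kN, M_A = 14867/75 kN·m, R_B = 7133/125 kN, M_B = -14438/75 kN·m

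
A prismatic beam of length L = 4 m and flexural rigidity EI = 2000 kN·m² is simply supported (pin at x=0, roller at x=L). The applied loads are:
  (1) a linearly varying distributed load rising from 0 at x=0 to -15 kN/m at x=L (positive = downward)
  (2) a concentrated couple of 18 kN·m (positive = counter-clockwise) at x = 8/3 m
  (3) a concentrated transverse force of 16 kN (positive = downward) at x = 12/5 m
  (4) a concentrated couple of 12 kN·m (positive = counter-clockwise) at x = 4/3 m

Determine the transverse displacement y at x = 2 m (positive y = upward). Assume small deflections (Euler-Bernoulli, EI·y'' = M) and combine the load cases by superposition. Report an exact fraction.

Load 1 — triangular load w₀=-15 kN/m (0→w₀ over full span):
  y_1 = -w₀x(7L⁴-10L²x²+3x⁴)/(360LEI) = -(-15)·2·(7·4⁴-10·4²·2²+3·2⁴)/(360·4·2000) = 1/80 m
Load 2 — applied couple M₀=18 kN·m at a=8/3 m (b=L-a=4/3):
  y_2 = (M₀x³/(6L)+C₁x)/EI  [x≤a] with C₁=M₀(3b²-L²)/(6L)=-8 = (18·2³/(6·4)+(-8)·2)/2000 = -1/200 m
Load 3 — point force P=16 kN at a=12/5 m (b=L-a=8/5):
  y_3 = -Pbx(L²-b²-x²)/(6LEI)  [x≤a] = -16·(8/5)·2·(4²-(8/5)²-2²)/(6·4·2000) = -472/46875 m
Load 4 — applied couple M₀=12 kN·m at a=4/3 m (b=L-a=8/3):
  y_4 = (M₀x³/(6L)-M₀(x-a)²/2+C₁x)/EI  [x>a] with C₁=M₀(3b²-L²)/(6L)=8/3 = (12·2³/(6·4)-12·(2-(4/3))²/2+(8/3)·2)/2000 = 1/300 m
Superposition: y = Σ y_i = 191/250000 m ≈ 0.000764 m

y(2) = 191/250000 m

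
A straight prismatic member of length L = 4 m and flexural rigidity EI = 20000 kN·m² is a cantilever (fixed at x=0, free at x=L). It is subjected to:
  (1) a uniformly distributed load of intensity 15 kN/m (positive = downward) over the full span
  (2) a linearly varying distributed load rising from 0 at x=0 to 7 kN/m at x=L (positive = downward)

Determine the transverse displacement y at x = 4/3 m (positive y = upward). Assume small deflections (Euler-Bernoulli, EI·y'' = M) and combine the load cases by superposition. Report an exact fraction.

Load 1 — uniform load w=15 kN/m over full span:
  y_1 = -wx²(x²-4Lx+6L²)/(24EI) = -15·(4/3)²·((4/3)²-4·4·(4/3)+6·4²)/(24·20000) = -43/10125 m
Load 2 — triangular load w₀=7 kN/m (0→w₀ over full span):
  y_2 = (w₀Lx³/12-w₀L²x²/6-w₀x⁵/(120L))/EI = (7·4·(4/3)³/12-7·4²·(4/3)²/6-7·(4/3)⁵/(120·4))/20000 = -3157/2278125 m
Superposition: y = Σ y_i = -12832/2278125 m ≈ -0.005633 m

y(4/3) = -12832/2278125 m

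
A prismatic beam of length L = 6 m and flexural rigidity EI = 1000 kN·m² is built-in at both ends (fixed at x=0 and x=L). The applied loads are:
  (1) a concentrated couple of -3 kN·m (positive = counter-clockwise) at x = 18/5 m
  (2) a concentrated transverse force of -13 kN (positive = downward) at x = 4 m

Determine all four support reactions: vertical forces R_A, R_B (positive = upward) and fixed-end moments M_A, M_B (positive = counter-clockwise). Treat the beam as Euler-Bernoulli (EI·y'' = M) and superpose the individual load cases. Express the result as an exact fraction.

Load 1 — applied couple M₀=-3 kN·m at a=18/5 m (b=L-a=12/5):
  R_A = 6M₀ab/L³ = 6·(-3)·(18/5)·(12/5)/6³ = -18/25 kN
  M_A = M₀b(2a-b)/L² = (-3)·(12/5)·(2·(18/5)-(12/5))/6² = -24/25 kN·m
  R_B = -6M₀ab/L³ = -6·(-3)·(18/5)·(12/5)/6³ = 18/25 kN
  M_B = M₀a(2b-a)/L² = (-3)·(18/5)·(2·(12/5)-(18/5))/6² = -9/25 kN·m
Load 2 — point force P=-13 kN at a=4 m (b=L-a=2):
  R_A = Pb²(3a+b)/L³ = (-13)·2²·(3·4+2)/6³ = -91/27 kN
  M_A = Pab²/L² = (-13)·4·2²/6² = -52/9 kN·m
  R_B = Pa²(a+3b)/L³ = (-13)·4²·(4+3·2)/6³ = -260/27 kN
  M_B = -Pa²b/L² = -(-13)·4²·2/6² = 104/9 kN·m
Superposition: R_A = -2761/675 kN, M_A = -1516/225 kN·m, R_B = -6014/675 kN, M_B = 2519/225 kN·m

R_A = -2761/675 kN, M_A = -1516/225 kN·m, R_B = -6014/675 kN, M_B = 2519/225 kN·m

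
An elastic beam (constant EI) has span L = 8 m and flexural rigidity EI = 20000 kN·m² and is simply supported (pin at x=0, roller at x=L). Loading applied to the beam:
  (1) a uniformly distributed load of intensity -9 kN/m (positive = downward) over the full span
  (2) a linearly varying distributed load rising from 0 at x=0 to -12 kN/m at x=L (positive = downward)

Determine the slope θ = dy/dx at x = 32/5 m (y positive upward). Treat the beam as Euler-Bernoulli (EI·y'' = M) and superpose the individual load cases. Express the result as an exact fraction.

Load 1 — uniform load w=-9 kN/m over full span:
  θ_1 = -w(L³-6Lx²+4x³)/(24EI) = -(-9)·(8³-6·8·(32/5)²+4·(32/5)³)/(24·20000) = -594/78125 rad
Load 2 — triangular load w₀=-12 kN/m (0→w₀ over full span):
  θ_2 = -w₀(7L⁴-30L²x²+15x⁴)/(360LEI) = -(-12)·(7·8⁴-30·8²·(32/5)²+15·(32/5)⁴)/(360·8·20000) = -6056/1171875 rad
Superposition: θ = Σ θ_i = -14966/1171875 rad ≈ -0.012771 rad

θ(32/5) = -14966/1171875 rad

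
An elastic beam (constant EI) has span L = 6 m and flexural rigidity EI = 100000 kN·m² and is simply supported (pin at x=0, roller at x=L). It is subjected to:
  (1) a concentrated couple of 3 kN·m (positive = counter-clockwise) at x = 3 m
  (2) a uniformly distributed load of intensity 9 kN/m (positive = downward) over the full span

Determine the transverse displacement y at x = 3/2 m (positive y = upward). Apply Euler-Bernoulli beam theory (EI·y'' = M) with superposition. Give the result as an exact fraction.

y(3/2) = -13959/12800000 m

Load 1 — applied couple M₀=3 kN·m at a=3 m (b=L-a=3):
  y_1 = (M₀x³/(6L)+C₁x)/EI  [x≤a] with C₁=M₀(3b²-L²)/(6L)=-3/4 = (3·(3/2)³/(6·6)+(-3/4)·(3/2))/100000 = -27/3200000 m
Load 2 — uniform load w=9 kN/m over full span:
  y_2 = -wx(L³-2Lx²+x³)/(24EI) = -9·(3/2)·(6³-2·6·(3/2)²+(3/2)³)/(24·100000) = -13851/12800000 m
Superposition: y = Σ y_i = -13959/12800000 m ≈ -0.001091 m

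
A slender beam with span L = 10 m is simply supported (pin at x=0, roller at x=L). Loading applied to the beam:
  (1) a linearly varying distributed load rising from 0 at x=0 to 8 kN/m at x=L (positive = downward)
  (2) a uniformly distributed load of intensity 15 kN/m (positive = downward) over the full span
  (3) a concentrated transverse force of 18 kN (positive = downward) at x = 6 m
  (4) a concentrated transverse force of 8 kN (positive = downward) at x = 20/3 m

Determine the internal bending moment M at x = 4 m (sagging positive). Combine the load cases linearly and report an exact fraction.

M(4) = 3964/15 kN·m

Load 1 — triangular load w₀=8 kN/m (0→w₀ over full span):
  M_1 = w₀Lx/6 - w₀x³/(6L) = 8·10·4/6 - 8·4³/(6·10) = 224/5 kN·m
Load 2 — uniform load w=15 kN/m over full span:
  M_2 = wx(L-x)/2 = 15·4·(10-4)/2 = 180 kN·m
Load 3 — point force P=18 kN at a=6 m (b=L-a=4):
  M_3 = Pbx/L  [x≤a] = 18·4·4/10 = 144/5 kN·m
Load 4 — point force P=8 kN at a=20/3 m (b=L-a=10/3):
  M_4 = Pbx/L  [x≤a] = 8·(10/3)·4/10 = 32/3 kN·m
Superposition: M = Σ M_i = 3964/15 kN·m ≈ 264.266667 kN·m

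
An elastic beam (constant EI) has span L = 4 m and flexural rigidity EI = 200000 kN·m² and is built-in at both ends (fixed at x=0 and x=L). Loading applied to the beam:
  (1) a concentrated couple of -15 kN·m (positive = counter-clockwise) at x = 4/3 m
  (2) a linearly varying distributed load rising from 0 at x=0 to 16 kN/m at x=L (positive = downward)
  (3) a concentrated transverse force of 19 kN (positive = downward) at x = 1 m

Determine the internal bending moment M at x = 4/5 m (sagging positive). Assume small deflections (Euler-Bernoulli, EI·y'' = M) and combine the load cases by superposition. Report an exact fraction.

M(4/5) = -18343/6000 kN·m

Load 1 — applied couple M₀=-15 kN·m at a=4/3 m (b=L-a=8/3):
  M_1 = R_Ax - M_A  [x≤a] with R_A=-5, M_A=0 = (-5)·(4/5) - 0 = -4 kN·m
Load 2 — triangular load w₀=16 kN/m (0→w₀ over full span):
  M_2 = 3w₀Lx/20 - w₀L²/30 - w₀x³/(6L) = 3·16·4·(4/5)/20 - 16·4²/30 - 16·(4/5)³/(6·4) = -448/375 kN·m
Load 3 — point force P=19 kN at a=1 m (b=L-a=3):
  M_3 = Pb²(3a+b)x/L³ - Pab²/L²  [x≤a] = 19·3²·(3·1+3)·(4/5)/4³ - 19·1·3²/4² = 171/80 kN·m
Superposition: M = Σ M_i = -18343/6000 kN·m ≈ -3.057167 kN·m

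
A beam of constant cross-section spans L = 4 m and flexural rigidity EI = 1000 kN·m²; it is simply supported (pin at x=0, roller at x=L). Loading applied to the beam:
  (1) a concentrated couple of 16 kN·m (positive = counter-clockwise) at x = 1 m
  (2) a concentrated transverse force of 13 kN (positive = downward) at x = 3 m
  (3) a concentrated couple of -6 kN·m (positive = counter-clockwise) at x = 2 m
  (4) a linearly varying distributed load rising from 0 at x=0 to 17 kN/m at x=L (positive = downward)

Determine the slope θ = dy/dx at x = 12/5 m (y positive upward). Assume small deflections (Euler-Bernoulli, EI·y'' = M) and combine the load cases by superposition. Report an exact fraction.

Load 1 — applied couple M₀=16 kN·m at a=1 m (b=L-a=3):
  θ_1 = (M₀x²/(2L)-M₀(x-a)+C₁)/EI  [x>a] with C₁=M₀(3b²-L²)/(6L)=22/3 = (16·(12/5)²/(2·4)-16·((12/5)-1)+(22/3))/1000 = -133/37500 rad
Load 2 — point force P=13 kN at a=3 m (b=L-a=1):
  θ_2 = -Pb(L²-b²-3x²)/(6LEI)  [x≤a] = -13·1·(4²-1²-3·(12/5)²)/(6·4·1000) = 247/200000 rad
Load 3 — applied couple M₀=-6 kN·m at a=2 m (b=L-a=2):
  θ_3 = (M₀x²/(2L)-M₀(x-a)+C₁)/EI  [x>a] with C₁=M₀(3b²-L²)/(6L)=1 = ((-6)·(12/5)²/(2·4)-(-6)·((12/5)-2)+1)/1000 = -23/25000 rad
Load 4 — triangular load w₀=17 kN/m (0→w₀ over full span):
  θ_4 = -w₀(7L⁴-30L²x²+15x⁴)/(360LEI) = -17·(7·4⁴-30·4²·(12/5)²+15·(12/5)⁴)/(360·4·1000) = 3944/703125 rad
Superposition: θ = Σ θ_i = 106991/45000000 rad ≈ 0.002378 rad

θ(12/5) = 106991/45000000 rad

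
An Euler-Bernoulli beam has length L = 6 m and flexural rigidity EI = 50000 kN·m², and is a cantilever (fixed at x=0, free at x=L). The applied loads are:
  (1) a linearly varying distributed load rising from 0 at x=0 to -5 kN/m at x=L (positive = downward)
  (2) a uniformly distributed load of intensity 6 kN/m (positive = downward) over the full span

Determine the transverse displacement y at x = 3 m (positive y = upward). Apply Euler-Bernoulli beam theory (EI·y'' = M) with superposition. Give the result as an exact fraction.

Load 1 — triangular load w₀=-5 kN/m (0→w₀ over full span):
  y_1 = (w₀Lx³/12-w₀L²x²/6-w₀x⁵/(120L))/EI = ((-5)·6·3³/12-(-5)·6²·3²/6-(-5)·3⁵/(120·6))/50000 = 3267/800000 m
Load 2 — uniform load w=6 kN/m over full span:
  y_2 = -wx²(x²-4Lx+6L²)/(24EI) = -6·3²·(3²-4·6·3+6·6²)/(24·50000) = -1377/200000 m
Superposition: y = Σ y_i = -2241/800000 m ≈ -0.002801 m

y(3) = -2241/800000 m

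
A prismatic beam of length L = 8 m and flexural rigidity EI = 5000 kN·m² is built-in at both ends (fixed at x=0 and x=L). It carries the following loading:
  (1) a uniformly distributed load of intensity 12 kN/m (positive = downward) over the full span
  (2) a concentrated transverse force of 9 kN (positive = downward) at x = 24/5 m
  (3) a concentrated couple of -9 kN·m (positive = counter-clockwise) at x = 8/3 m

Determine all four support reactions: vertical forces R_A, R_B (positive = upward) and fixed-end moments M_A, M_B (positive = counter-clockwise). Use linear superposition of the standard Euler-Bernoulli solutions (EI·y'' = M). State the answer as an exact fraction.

Load 1 — uniform load w=12 kN/m over full span:
  R_A = wL/2 = 12·8/2 = 48 kN
  M_A = wL²/12 = 12·8²/12 = 64 kN·m
  R_B = wL/2 = 12·8/2 = 48 kN
  M_B = -wL²/12 = -12·8²/12 = -64 kN·m
Load 2 — point force P=9 kN at a=24/5 m (b=L-a=16/5):
  R_A = Pb²(3a+b)/L³ = 9·(16/5)²·(3·(24/5)+(16/5))/8³ = 396/125 kN
  M_A = Pab²/L² = 9·(24/5)·(16/5)²/8² = 864/125 kN·m
  R_B = Pa²(a+3b)/L³ = 9·(24/5)²·((24/5)+3·(16/5))/8³ = 729/125 kN
  M_B = -Pa²b/L² = -9·(24/5)²·(16/5)/8² = -1296/125 kN·m
Load 3 — applied couple M₀=-9 kN·m at a=8/3 m (b=L-a=16/3):
  R_A = 6M₀ab/L³ = 6·(-9)·(8/3)·(16/3)/8³ = -3/2 kN
  M_A = M₀b(2a-b)/L² = (-9)·(16/3)·(2·(8/3)-(16/3))/8² = 0 kN·m
  R_B = -6M₀ab/L³ = -6·(-9)·(8/3)·(16/3)/8³ = 3/2 kN
  M_B = M₀a(2b-a)/L² = (-9)·(8/3)·(2·(16/3)-(8/3))/8² = -3 kN·m
Superposition: R_A = 12417/250 kN, M_A = 8864/125 kN·m, R_B = 13833/250 kN, M_B = -9671/125 kN·m

R_A = 12417/250 kN, M_A = 8864/125 kN·m, R_B = 13833/250 kN, M_B = -9671/125 kN·m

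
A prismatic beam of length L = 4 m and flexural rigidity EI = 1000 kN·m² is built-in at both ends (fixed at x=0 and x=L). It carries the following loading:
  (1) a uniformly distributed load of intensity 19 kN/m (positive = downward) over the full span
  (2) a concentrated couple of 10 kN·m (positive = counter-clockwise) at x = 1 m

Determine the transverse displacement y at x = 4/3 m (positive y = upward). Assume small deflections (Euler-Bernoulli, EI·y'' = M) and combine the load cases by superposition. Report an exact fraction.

y(4/3) = -473/60750 m

Load 1 — uniform load w=19 kN/m over full span:
  y_1 = -wx²(L-x)²/(24EI) = -19·(4/3)²·(4-(4/3))²/(24·1000) = -304/30375 m
Load 2 — applied couple M₀=10 kN·m at a=1 m (b=L-a=3):
  y_2 = (R_Ax³/6 - M_Ax²/2 - M₀(x-a)²/2)/EI  [x>a] with R_A=45/16, M_A=-15/8 = ((45/16)·(4/3)³/6 - (-15/8)·(4/3)²/2 - 10·((4/3)-1)²/2)/1000 = 1/450 m
Superposition: y = Σ y_i = -473/60750 m ≈ -0.007786 m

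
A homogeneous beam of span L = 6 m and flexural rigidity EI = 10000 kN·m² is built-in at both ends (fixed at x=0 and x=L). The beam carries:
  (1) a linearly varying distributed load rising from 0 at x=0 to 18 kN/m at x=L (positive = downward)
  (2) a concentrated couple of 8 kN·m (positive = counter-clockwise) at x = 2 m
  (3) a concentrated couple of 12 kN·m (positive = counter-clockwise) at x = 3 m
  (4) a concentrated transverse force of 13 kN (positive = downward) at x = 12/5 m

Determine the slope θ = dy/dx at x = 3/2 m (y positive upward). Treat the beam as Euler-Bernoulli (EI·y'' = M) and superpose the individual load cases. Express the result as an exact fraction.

Load 1 — triangular load w₀=18 kN/m (0→w₀ over full span):
  θ_1 = -w₀(2x(L-x)(L-2x)(x+2L)+x²(L-x)²)/(120LEI) = -18·(2·(3/2)·(6-(3/2))·(6-2·(3/2))·((3/2)+2·6)+(3/2)²·(6-(3/2))²)/(120·6·10000) = -9477/6400000 rad
Load 2 — applied couple M₀=8 kN·m at a=2 m (b=L-a=4):
  θ_2 = (R_Ax²/2 - M_Ax)/EI  [x≤a] with R_A=16/9, M_A=0 = ((16/9)·(3/2)²/2 - 0·(3/2))/10000 = 1/5000 rad
Load 3 — applied couple M₀=12 kN·m at a=3 m (b=L-a=3):
  θ_3 = (R_Ax²/2 - M_Ax)/EI  [x≤a] with R_A=3, M_A=3 = (3·(3/2)²/2 - 3·(3/2))/10000 = -9/80000 rad
Load 4 — point force P=13 kN at a=12/5 m (b=L-a=18/5):
  θ_4 = -Pb²x(2aL-(3a+b)x)/(2L³EI)  [x≤a] = -13·(18/5)²·(3/2)·(2·(12/5)·6-(3·(12/5)+(18/5))·(3/2))/(2·6³·10000) = -7371/10000000 rad
Superposition: θ = Σ θ_i = -340861/160000000 rad ≈ -0.002130 rad

θ(3/2) = -340861/160000000 rad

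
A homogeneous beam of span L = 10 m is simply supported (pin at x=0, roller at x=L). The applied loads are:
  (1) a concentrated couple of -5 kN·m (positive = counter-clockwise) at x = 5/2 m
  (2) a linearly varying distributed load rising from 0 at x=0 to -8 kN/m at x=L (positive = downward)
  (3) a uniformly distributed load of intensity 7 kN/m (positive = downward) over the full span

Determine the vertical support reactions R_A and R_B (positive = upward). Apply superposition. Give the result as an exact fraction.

Load 1 — applied couple M₀=-5 kN·m at a=5/2 m (b=L-a=15/2):
  R_A = M₀/L = (-5)/10 = -1/2 kN
  R_B = -M₀/L = -(-5)/10 = 1/2 kN
Load 2 — triangular load w₀=-8 kN/m (0→w₀ over full span):
  R_A = w₀L/6 = (-8)·10/6 = -40/3 kN
  R_B = w₀L/3 = (-8)·10/3 = -80/3 kN
Load 3 — uniform load w=7 kN/m over full span:
  R_A = wL/2 = 7·10/2 = 35 kN
  R_B = wL/2 = 7·10/2 = 35 kN
Superposition: R_A = 127/6 kN, R_B = 53/6 kN

R_A = 127/6 kN, R_B = 53/6 kN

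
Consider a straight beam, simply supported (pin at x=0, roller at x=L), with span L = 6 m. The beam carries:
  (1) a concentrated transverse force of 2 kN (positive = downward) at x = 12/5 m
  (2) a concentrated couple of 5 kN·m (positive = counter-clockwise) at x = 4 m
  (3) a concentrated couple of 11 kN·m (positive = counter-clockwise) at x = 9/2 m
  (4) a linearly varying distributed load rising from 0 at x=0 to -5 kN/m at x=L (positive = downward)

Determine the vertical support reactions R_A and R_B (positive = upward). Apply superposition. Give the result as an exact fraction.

R_A = -17/15 kN, R_B = -178/15 kN

Load 1 — point force P=2 kN at a=12/5 m (b=L-a=18/5):
  R_A = Pb/L = 2·(18/5)/6 = 6/5 kN
  R_B = Pa/L = 2·(12/5)/6 = 4/5 kN
Load 2 — applied couple M₀=5 kN·m at a=4 m (b=L-a=2):
  R_A = M₀/L = 5/6 kN
  R_B = -M₀/L = -5/6 kN
Load 3 — applied couple M₀=11 kN·m at a=9/2 m (b=L-a=3/2):
  R_A = M₀/L = 11/6 kN
  R_B = -M₀/L = -11/6 kN
Load 4 — triangular load w₀=-5 kN/m (0→w₀ over full span):
  R_A = w₀L/6 = (-5)·6/6 = -5 kN
  R_B = w₀L/3 = (-5)·6/3 = -10 kN
Superposition: R_A = -17/15 kN, R_B = -178/15 kN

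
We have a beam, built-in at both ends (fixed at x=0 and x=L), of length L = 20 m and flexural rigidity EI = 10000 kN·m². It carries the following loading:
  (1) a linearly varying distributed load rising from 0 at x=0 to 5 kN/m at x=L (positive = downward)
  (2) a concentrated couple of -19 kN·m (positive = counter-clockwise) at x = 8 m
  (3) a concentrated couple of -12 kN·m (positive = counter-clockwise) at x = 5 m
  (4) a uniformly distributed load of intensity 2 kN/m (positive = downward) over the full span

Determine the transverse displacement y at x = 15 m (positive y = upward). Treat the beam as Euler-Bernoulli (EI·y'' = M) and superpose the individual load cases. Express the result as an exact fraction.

y(15) = -7639/64000 m

Load 1 — triangular load w₀=5 kN/m (0→w₀ over full span):
  y_1 = -w₀x²(L-x)²(x+2L)/(120LEI) = -5·15²·(20-15)²·(15+2·20)/(120·20·10000) = -33/512 m
Load 2 — applied couple M₀=-19 kN·m at a=8 m (b=L-a=12):
  y_2 = (R_Ax³/6 - M_Ax²/2 - M₀(x-a)²/2)/EI  [x>a] with R_A=-171/125, M_A=-57/25 = ((-171/125)·15³/6 - (-57/25)·15²/2 - (-19)·(15-8)²/2)/10000 = -19/4000 m
Load 3 — applied couple M₀=-12 kN·m at a=5 m (b=L-a=15):
  y_3 = (R_Ax³/6 - M_Ax²/2 - M₀(x-a)²/2)/EI  [x>a] with R_A=-27/40, M_A=9/4 = ((-27/40)·15³/6 - (9/4)·15²/2 - (-12)·(15-5)²/2)/10000 = -21/6400 m
Load 4 — uniform load w=2 kN/m over full span:
  y_4 = -wx²(L-x)²/(24EI) = -2·15²·(20-15)²/(24·10000) = -3/64 m
Superposition: y = Σ y_i = -7639/64000 m ≈ -0.119359 m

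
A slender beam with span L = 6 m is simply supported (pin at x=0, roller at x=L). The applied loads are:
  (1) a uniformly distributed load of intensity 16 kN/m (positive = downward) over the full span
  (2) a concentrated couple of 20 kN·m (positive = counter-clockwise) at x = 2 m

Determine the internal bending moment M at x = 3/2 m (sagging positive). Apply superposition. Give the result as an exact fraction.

Load 1 — uniform load w=16 kN/m over full span:
  M_1 = wx(L-x)/2 = 16·(3/2)·(6-(3/2))/2 = 54 kN·m
Load 2 — applied couple M₀=20 kN·m at a=2 m (b=L-a=4):
  M_2 = M₀x/L  [x≤a] = 20·(3/2)/6 = 5 kN·m
Superposition: M = Σ M_i = 59 kN·m ≈ 59.000000 kN·m

M(3/2) = 59 kN·m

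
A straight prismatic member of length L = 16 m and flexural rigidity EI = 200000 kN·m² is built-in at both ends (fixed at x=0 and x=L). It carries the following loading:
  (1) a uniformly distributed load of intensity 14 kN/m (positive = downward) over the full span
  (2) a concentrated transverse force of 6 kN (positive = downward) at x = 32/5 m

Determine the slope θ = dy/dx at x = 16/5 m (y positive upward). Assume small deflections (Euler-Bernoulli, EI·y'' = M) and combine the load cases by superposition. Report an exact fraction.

Load 1 — uniform load w=14 kN/m over full span:
  θ_1 = -wx(L-x)(L-2x)/(12EI) = -14·(16/5)·(16-(16/5))·(16-2·(16/5))/(12·200000) = -896/390625 rad
Load 2 — point force P=6 kN at a=32/5 m (b=L-a=48/5):
  θ_2 = -Pb²x(2aL-(3a+b)x)/(2L³EI)  [x≤a] = -6·(48/5)²·(16/5)·(2·(32/5)·16-(3·(32/5)+(48/5))·(16/5))/(2·16³·200000) = -1188/9765625 rad
Superposition: θ = Σ θ_i = -23588/9765625 rad ≈ -0.002415 rad

θ(16/5) = -23588/9765625 rad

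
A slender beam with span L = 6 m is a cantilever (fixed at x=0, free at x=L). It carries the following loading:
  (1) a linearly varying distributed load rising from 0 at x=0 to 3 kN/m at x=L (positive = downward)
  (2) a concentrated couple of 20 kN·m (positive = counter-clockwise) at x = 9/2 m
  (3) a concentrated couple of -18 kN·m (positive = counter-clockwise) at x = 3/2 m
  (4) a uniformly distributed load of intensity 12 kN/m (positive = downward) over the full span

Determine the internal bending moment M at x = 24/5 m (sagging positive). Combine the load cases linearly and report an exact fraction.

Load 1 — triangular load w₀=3 kN/m (0→w₀ over full span):
  M_1 = w₀Lx/2 - w₀L²/3 - w₀x³/(6L) = 3·6·(24/5)/2 - 3·6²/3 - 3·(24/5)³/(6·6) = -252/125 kN·m
Load 2 — applied couple M₀=20 kN·m at a=9/2 m (b=L-a=3/2):
  M_2 = 0  [x>a] = 0 kN·m
Load 3 — applied couple M₀=-18 kN·m at a=3/2 m (b=L-a=9/2):
  M_3 = 0  [x>a] = 0 kN·m
Load 4 — uniform load w=12 kN/m over full span:
  M_4 = -w(L-x)²/2 = -12·(6-(24/5))²/2 = -216/25 kN·m
Superposition: M = Σ M_i = -1332/125 kN·m ≈ -10.656000 kN·m

M(24/5) = -1332/125 kN·m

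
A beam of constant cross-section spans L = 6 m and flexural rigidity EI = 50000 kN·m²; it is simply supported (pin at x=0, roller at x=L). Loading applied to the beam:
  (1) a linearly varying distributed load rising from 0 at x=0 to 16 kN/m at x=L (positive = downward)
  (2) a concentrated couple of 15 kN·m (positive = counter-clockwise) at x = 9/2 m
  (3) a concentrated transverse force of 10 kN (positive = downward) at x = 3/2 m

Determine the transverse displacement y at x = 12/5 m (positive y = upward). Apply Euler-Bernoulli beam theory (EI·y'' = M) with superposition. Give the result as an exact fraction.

Load 1 — triangular load w₀=16 kN/m (0→w₀ over full span):
  y_1 = -w₀x(7L⁴-10L²x²+3x⁴)/(360LEI) = -16·(12/5)·(7·6⁴-10·6²·(12/5)²+3·(12/5)⁴)/(360·6·50000) = -123228/48828125 m
Load 2 — applied couple M₀=15 kN·m at a=9/2 m (b=L-a=3/2):
  y_2 = (M₀x³/(6L)+C₁x)/EI  [x≤a] with C₁=M₀(3b²-L²)/(6L)=-195/16 = (15·(12/5)³/(6·6)+(-195/16)·(12/5))/50000 = -2349/5000000 m
Load 3 — point force P=10 kN at a=3/2 m (b=L-a=9/2):
  y_3 = -Pa(L-x)(2Lx-a²-x²)/(6LEI)  [x>a] = -10·(3/2)·(6-(12/5))·(2·6·(12/5)-(3/2)²-(12/5)²)/(6·6·50000) = -6237/10000000 m
Superposition: y = Σ y_i = -22607559/6250000000 m ≈ -0.003617 m

y(12/5) = -22607559/6250000000 m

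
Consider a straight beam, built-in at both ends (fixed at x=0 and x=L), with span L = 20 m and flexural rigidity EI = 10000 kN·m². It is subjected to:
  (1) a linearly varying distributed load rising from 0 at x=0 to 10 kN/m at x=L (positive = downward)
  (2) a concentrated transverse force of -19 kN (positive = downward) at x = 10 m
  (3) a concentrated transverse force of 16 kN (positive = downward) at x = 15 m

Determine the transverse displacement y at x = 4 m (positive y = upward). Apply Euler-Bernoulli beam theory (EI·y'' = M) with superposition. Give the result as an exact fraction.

y(4) = -707/12500 m

Load 1 — triangular load w₀=10 kN/m (0→w₀ over full span):
  y_1 = -w₀x²(L-x)²(x+2L)/(120LEI) = -10·4²·(20-4)²·(4+2·20)/(120·20·10000) = -704/9375 m
Load 2 — point force P=-19 kN at a=10 m (b=L-a=10):
  y_2 = -Pb²x²(3aL-(3a+b)x)/(6L³EI)  [x≤a] = -(-19)·10²·4²·(3·10·20-(3·10+10)·4)/(6·20³·10000) = 209/7500 m
Load 3 — point force P=16 kN at a=15 m (b=L-a=5):
  y_3 = -Pb²x²(3aL-(3a+b)x)/(6L³EI)  [x≤a] = -16·5²·4²·(3·15·20-(3·15+5)·4)/(6·20³·10000) = -7/750 m
Superposition: y = Σ y_i = -707/12500 m ≈ -0.056560 m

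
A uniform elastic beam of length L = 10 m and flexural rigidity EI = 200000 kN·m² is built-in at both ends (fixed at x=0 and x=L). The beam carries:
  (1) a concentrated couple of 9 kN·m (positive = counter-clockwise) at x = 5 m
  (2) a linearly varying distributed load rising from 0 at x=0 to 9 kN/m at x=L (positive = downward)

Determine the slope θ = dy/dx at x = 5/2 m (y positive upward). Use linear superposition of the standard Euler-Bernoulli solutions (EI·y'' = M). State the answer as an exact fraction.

Load 1 — applied couple M₀=9 kN·m at a=5 m (b=L-a=5):
  θ_1 = (R_Ax²/2 - M_Ax)/EI  [x≤a] with R_A=27/20, M_A=9/4 = ((27/20)·(5/2)²/2 - (9/4)·(5/2))/200000 = -9/1280000 rad
Load 2 — triangular load w₀=9 kN/m (0→w₀ over full span):
  θ_2 = -w₀(2x(L-x)(L-2x)(x+2L)+x²(L-x)²)/(120LEI) = -9·(2·(5/2)·(10-(5/2))·(10-2·(5/2))·((5/2)+2·10)+(5/2)²·(10-(5/2))²)/(120·10·200000) = -351/2048000 rad
Superposition: θ = Σ θ_i = -1827/10240000 rad ≈ -0.000178 rad

θ(5/2) = -1827/10240000 rad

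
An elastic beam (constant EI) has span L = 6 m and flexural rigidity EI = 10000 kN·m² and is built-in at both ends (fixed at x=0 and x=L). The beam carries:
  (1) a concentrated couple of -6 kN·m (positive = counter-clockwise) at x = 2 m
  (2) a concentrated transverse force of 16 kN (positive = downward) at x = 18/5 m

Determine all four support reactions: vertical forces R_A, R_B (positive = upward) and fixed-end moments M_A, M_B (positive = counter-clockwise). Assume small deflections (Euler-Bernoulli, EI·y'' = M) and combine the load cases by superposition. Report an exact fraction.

R_A = 1612/375 kN, M_A = 1152/125 kN·m, R_B = 4388/375 kN, M_B = -1978/125 kN·m

Load 1 — applied couple M₀=-6 kN·m at a=2 m (b=L-a=4):
  R_A = 6M₀ab/L³ = 6·(-6)·2·4/6³ = -4/3 kN
  M_A = M₀b(2a-b)/L² = (-6)·4·(2·2-4)/6² = 0 kN·m
  R_B = -6M₀ab/L³ = -6·(-6)·2·4/6³ = 4/3 kN
  M_B = M₀a(2b-a)/L² = (-6)·2·(2·4-2)/6² = -2 kN·m
Load 2 — point force P=16 kN at a=18/5 m (b=L-a=12/5):
  R_A = Pb²(3a+b)/L³ = 16·(12/5)²·(3·(18/5)+(12/5))/6³ = 704/125 kN
  M_A = Pab²/L² = 16·(18/5)·(12/5)²/6² = 1152/125 kN·m
  R_B = Pa²(a+3b)/L³ = 16·(18/5)²·((18/5)+3·(12/5))/6³ = 1296/125 kN
  M_B = -Pa²b/L² = -16·(18/5)²·(12/5)/6² = -1728/125 kN·m
Superposition: R_A = 1612/375 kN, M_A = 1152/125 kN·m, R_B = 4388/375 kN, M_B = -1978/125 kN·m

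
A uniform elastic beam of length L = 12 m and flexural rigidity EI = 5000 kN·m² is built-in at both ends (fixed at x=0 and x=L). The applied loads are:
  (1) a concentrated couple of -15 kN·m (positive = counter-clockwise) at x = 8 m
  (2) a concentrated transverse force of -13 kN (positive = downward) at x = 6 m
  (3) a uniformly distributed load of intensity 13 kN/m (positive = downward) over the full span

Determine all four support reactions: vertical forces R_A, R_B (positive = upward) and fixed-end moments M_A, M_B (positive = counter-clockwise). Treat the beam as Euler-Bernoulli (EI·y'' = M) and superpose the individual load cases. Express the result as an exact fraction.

Load 1 — applied couple M₀=-15 kN·m at a=8 m (b=L-a=4):
  R_A = 6M₀ab/L³ = 6·(-15)·8·4/12³ = -5/3 kN
  M_A = M₀b(2a-b)/L² = (-15)·4·(2·8-4)/12² = -5 kN·m
  R_B = -6M₀ab/L³ = -6·(-15)·8·4/12³ = 5/3 kN
  M_B = M₀a(2b-a)/L² = (-15)·8·(2·4-8)/12² = 0 kN·m
Load 2 — point force P=-13 kN at a=6 m (b=L-a=6):
  R_A = Pb²(3a+b)/L³ = (-13)·6²·(3·6+6)/12³ = -13/2 kN
  M_A = Pab²/L² = (-13)·6·6²/12² = -39/2 kN·m
  R_B = Pa²(a+3b)/L³ = (-13)·6²·(6+3·6)/12³ = -13/2 kN
  M_B = -Pa²b/L² = -(-13)·6²·6/12² = 39/2 kN·m
Load 3 — uniform load w=13 kN/m over full span:
  R_A = wL/2 = 13·12/2 = 78 kN
  M_A = wL²/12 = 13·12²/12 = 156 kN·m
  R_B = wL/2 = 13·12/2 = 78 kN
  M_B = -wL²/12 = -13·12²/12 = -156 kN·m
Superposition: R_A = 419/6 kN, M_A = 263/2 kN·m, R_B = 439/6 kN, M_B = -273/2 kN·m

R_A = 419/6 kN, M_A = 263/2 kN·m, R_B = 439/6 kN, M_B = -273/2 kN·m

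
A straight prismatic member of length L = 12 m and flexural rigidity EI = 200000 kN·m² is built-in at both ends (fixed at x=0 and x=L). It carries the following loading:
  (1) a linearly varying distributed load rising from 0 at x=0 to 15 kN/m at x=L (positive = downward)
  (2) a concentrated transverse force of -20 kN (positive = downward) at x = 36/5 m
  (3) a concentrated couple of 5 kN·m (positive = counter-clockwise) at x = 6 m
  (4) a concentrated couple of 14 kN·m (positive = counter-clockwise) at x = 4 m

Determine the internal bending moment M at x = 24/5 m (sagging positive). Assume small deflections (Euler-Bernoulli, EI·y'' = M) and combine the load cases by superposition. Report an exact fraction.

Load 1 — triangular load w₀=15 kN/m (0→w₀ over full span):
  M_1 = 3w₀Lx/20 - w₀L²/30 - w₀x³/(6L) = 3·15·12·(24/5)/20 - 15·12²/30 - 15·(24/5)³/(6·12) = 864/25 kN·m
Load 2 — point force P=-20 kN at a=36/5 m (b=L-a=24/5):
  M_2 = Pb²(3a+b)x/L³ - Pab²/L²  [x≤a] = (-20)·(24/5)²·(3·(36/5)+(24/5))·(24/5)/12³ - (-20)·(36/5)·(24/5)²/12² = -1344/125 kN·m
Load 3 — applied couple M₀=5 kN·m at a=6 m (b=L-a=6):
  M_3 = R_Ax - M_A  [x≤a] with R_A=5/8, M_A=5/4 = (5/8)·(24/5) - (5/4) = 7/4 kN·m
Load 4 — applied couple M₀=14 kN·m at a=4 m (b=L-a=8):
  M_4 = R_Ax - M_A - M₀  [x>a] with R_A=14/9, M_A=0 = (14/9)·(24/5) - 0 - 14 = -98/15 kN·m
Superposition: M = Σ M_i = 28537/1500 kN·m ≈ 19.024667 kN·m

M(24/5) = 28537/1500 kN·m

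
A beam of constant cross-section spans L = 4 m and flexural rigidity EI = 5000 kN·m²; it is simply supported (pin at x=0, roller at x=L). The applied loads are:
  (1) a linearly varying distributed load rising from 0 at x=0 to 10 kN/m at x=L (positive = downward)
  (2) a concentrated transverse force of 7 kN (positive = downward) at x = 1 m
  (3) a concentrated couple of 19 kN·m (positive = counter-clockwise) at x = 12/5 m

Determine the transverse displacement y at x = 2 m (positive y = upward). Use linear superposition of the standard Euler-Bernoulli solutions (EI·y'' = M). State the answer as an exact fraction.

Load 1 — triangular load w₀=10 kN/m (0→w₀ over full span):
  y_1 = -w₀x(7L⁴-10L²x²+3x⁴)/(360LEI) = -10·2·(7·4⁴-10·4²·2²+3·2⁴)/(360·4·5000) = -1/300 m
Load 2 — point force P=7 kN at a=1 m (b=L-a=3):
  y_2 = -Pa(L-x)(2Lx-a²-x²)/(6LEI)  [x>a] = -7·1·(4-2)·(2·4·2-1²-2²)/(6·4·5000) = -77/60000 m
Load 3 — applied couple M₀=19 kN·m at a=12/5 m (b=L-a=8/5):
  y_3 = (M₀x³/(6L)+C₁x)/EI  [x≤a] with C₁=M₀(3b²-L²)/(6L)=-494/75 = (19·2³/(6·4)+(-494/75)·2)/5000 = -171/125000 m
Superposition: y = Σ y_i = -8977/1500000 m ≈ -0.005985 m

y(2) = -8977/1500000 m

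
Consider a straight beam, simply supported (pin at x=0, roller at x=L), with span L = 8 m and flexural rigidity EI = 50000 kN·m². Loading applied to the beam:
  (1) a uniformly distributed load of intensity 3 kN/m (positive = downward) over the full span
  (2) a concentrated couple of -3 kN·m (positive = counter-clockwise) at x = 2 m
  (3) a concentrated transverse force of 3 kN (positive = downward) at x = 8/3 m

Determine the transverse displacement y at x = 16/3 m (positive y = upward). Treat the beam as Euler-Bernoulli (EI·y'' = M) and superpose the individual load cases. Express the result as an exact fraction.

Load 1 — uniform load w=3 kN/m over full span:
  y_1 = -wx(L³-2Lx²+x³)/(24EI) = -3·(16/3)·(8³-2·8·(16/3)²+(16/3)³)/(24·50000) = -704/253125 m
Load 2 — applied couple M₀=-3 kN·m at a=2 m (b=L-a=6):
  y_2 = (M₀x³/(6L)-M₀(x-a)²/2+C₁x)/EI  [x>a] with C₁=M₀(3b²-L²)/(6L)=-11/4 = ((-3)·(16/3)³/(6·8)-(-3)·((16/3)-2)²/2+(-11/4)·(16/3))/50000 = -101/675000 m
Load 3 — point force P=3 kN at a=8/3 m (b=L-a=16/3):
  y_3 = -Pa(L-x)(2Lx-a²-x²)/(6LEI)  [x>a] = -3·(8/3)·(8-(16/3))·(2·8·(16/3)-(8/3)²-(16/3)²)/(6·8·50000) = -112/253125 m
Superposition: y = Σ y_i = -253/75000 m ≈ -0.003373 m

y(16/3) = -253/75000 m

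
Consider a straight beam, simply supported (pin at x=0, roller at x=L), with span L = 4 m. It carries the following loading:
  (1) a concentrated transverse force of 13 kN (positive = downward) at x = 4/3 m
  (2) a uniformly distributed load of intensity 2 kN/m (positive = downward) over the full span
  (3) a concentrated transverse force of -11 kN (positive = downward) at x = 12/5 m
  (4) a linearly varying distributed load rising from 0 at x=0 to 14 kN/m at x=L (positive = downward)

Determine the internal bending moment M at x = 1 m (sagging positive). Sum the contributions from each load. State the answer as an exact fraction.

M(1) = 961/60 kN·m

Load 1 — point force P=13 kN at a=4/3 m (b=L-a=8/3):
  M_1 = Pbx/L  [x≤a] = 13·(8/3)·1/4 = 26/3 kN·m
Load 2 — uniform load w=2 kN/m over full span:
  M_2 = wx(L-x)/2 = 2·1·(4-1)/2 = 3 kN·m
Load 3 — point force P=-11 kN at a=12/5 m (b=L-a=8/5):
  M_3 = Pbx/L  [x≤a] = (-11)·(8/5)·1/4 = -22/5 kN·m
Load 4 — triangular load w₀=14 kN/m (0→w₀ over full span):
  M_4 = w₀Lx/6 - w₀x³/(6L) = 14·4·1/6 - 14·1³/(6·4) = 35/4 kN·m
Superposition: M = Σ M_i = 961/60 kN·m ≈ 16.016667 kN·m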